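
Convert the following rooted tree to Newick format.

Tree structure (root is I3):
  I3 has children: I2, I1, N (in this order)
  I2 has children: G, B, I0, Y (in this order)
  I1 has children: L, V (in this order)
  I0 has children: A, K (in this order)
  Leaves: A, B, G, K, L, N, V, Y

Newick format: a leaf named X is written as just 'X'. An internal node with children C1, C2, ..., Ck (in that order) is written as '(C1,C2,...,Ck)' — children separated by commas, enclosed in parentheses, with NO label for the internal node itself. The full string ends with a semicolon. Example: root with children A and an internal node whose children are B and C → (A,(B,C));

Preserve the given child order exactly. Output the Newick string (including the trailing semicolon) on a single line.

Answer: ((G,B,(A,K),Y),(L,V),N);

Derivation:
internal I3 with children ['I2', 'I1', 'N']
  internal I2 with children ['G', 'B', 'I0', 'Y']
    leaf 'G' → 'G'
    leaf 'B' → 'B'
    internal I0 with children ['A', 'K']
      leaf 'A' → 'A'
      leaf 'K' → 'K'
    → '(A,K)'
    leaf 'Y' → 'Y'
  → '(G,B,(A,K),Y)'
  internal I1 with children ['L', 'V']
    leaf 'L' → 'L'
    leaf 'V' → 'V'
  → '(L,V)'
  leaf 'N' → 'N'
→ '((G,B,(A,K),Y),(L,V),N)'
Final: ((G,B,(A,K),Y),(L,V),N);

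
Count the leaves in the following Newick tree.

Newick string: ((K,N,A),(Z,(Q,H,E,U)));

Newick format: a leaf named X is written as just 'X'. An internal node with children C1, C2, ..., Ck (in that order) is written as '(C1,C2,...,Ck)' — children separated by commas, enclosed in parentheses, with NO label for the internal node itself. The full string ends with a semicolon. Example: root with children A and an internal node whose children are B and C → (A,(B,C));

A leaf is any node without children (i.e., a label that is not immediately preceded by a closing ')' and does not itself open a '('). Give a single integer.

Answer: 8

Derivation:
Newick: ((K,N,A),(Z,(Q,H,E,U)));
Scan left-to-right; a leaf is any maximal label run not followed by '(':
  pos 2: leaf 'K' → count = 1
  pos 4: leaf 'N' → count = 2
  pos 6: leaf 'A' → count = 3
  pos 10: leaf 'Z' → count = 4
  pos 13: leaf 'Q' → count = 5
  pos 15: leaf 'H' → count = 6
  pos 17: leaf 'E' → count = 7
  pos 19: leaf 'U' → count = 8
Total leaves: 8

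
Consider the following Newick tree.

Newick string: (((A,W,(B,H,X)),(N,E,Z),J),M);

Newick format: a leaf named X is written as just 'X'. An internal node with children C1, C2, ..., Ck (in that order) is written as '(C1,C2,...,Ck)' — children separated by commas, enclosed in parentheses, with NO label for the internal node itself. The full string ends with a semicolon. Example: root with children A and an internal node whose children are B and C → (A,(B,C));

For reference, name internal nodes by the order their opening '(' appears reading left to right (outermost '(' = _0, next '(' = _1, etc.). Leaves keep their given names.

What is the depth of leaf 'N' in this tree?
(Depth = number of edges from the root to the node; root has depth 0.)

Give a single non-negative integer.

Answer: 3

Derivation:
Newick: (((A,W,(B,H,X)),(N,E,Z),J),M);
Naming internals by '(' encounter order: outermost '(' = _0, next = _1, ...
Query node: N
Path from root: _0 -> _1 -> _4 -> N
Depth of N: 3 (number of edges from root)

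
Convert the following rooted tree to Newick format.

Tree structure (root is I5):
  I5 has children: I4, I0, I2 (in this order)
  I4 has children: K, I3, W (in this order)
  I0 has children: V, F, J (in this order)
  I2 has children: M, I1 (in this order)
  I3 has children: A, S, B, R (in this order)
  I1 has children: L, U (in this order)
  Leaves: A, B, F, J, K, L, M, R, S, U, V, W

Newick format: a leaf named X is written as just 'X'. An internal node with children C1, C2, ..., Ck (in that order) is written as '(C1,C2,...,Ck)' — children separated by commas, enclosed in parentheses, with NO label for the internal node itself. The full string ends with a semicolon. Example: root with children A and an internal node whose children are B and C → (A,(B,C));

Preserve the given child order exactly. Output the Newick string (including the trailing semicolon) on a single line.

Answer: ((K,(A,S,B,R),W),(V,F,J),(M,(L,U)));

Derivation:
internal I5 with children ['I4', 'I0', 'I2']
  internal I4 with children ['K', 'I3', 'W']
    leaf 'K' → 'K'
    internal I3 with children ['A', 'S', 'B', 'R']
      leaf 'A' → 'A'
      leaf 'S' → 'S'
      leaf 'B' → 'B'
      leaf 'R' → 'R'
    → '(A,S,B,R)'
    leaf 'W' → 'W'
  → '(K,(A,S,B,R),W)'
  internal I0 with children ['V', 'F', 'J']
    leaf 'V' → 'V'
    leaf 'F' → 'F'
    leaf 'J' → 'J'
  → '(V,F,J)'
  internal I2 with children ['M', 'I1']
    leaf 'M' → 'M'
    internal I1 with children ['L', 'U']
      leaf 'L' → 'L'
      leaf 'U' → 'U'
    → '(L,U)'
  → '(M,(L,U))'
→ '((K,(A,S,B,R),W),(V,F,J),(M,(L,U)))'
Final: ((K,(A,S,B,R),W),(V,F,J),(M,(L,U)));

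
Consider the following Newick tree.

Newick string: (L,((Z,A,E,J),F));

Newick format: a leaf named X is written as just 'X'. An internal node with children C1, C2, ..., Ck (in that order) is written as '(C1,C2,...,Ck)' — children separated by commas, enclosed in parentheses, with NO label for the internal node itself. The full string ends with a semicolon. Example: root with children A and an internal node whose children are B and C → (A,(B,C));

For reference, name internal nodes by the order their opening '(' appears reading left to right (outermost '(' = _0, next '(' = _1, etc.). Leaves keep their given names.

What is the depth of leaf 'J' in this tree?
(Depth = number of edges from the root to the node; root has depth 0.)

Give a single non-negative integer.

Answer: 3

Derivation:
Newick: (L,((Z,A,E,J),F));
Naming internals by '(' encounter order: outermost '(' = _0, next = _1, ...
Query node: J
Path from root: _0 -> _1 -> _2 -> J
Depth of J: 3 (number of edges from root)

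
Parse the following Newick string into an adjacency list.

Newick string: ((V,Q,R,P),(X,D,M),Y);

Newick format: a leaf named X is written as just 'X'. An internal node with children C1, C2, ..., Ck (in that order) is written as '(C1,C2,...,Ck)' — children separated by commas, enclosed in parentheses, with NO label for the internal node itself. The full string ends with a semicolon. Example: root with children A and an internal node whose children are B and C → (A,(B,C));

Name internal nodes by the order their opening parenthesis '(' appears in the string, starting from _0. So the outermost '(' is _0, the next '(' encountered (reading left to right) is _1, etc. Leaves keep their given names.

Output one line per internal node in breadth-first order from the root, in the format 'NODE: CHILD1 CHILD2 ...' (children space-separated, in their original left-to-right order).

Input: ((V,Q,R,P),(X,D,M),Y);
Scanning left-to-right, naming '(' by encounter order:
  pos 0: '(' -> open internal node _0 (depth 1)
  pos 1: '(' -> open internal node _1 (depth 2)
  pos 9: ')' -> close internal node _1 (now at depth 1)
  pos 11: '(' -> open internal node _2 (depth 2)
  pos 17: ')' -> close internal node _2 (now at depth 1)
  pos 20: ')' -> close internal node _0 (now at depth 0)
Total internal nodes: 3
BFS adjacency from root:
  _0: _1 _2 Y
  _1: V Q R P
  _2: X D M

Answer: _0: _1 _2 Y
_1: V Q R P
_2: X D M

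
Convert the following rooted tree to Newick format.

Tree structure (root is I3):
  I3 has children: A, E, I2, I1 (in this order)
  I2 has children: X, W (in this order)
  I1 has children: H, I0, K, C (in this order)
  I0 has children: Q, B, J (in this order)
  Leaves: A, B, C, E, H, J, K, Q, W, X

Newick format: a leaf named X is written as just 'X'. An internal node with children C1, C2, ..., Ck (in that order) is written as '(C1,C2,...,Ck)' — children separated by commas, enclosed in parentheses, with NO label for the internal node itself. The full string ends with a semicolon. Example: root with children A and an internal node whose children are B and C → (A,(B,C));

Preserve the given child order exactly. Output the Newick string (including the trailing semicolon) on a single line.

Answer: (A,E,(X,W),(H,(Q,B,J),K,C));

Derivation:
internal I3 with children ['A', 'E', 'I2', 'I1']
  leaf 'A' → 'A'
  leaf 'E' → 'E'
  internal I2 with children ['X', 'W']
    leaf 'X' → 'X'
    leaf 'W' → 'W'
  → '(X,W)'
  internal I1 with children ['H', 'I0', 'K', 'C']
    leaf 'H' → 'H'
    internal I0 with children ['Q', 'B', 'J']
      leaf 'Q' → 'Q'
      leaf 'B' → 'B'
      leaf 'J' → 'J'
    → '(Q,B,J)'
    leaf 'K' → 'K'
    leaf 'C' → 'C'
  → '(H,(Q,B,J),K,C)'
→ '(A,E,(X,W),(H,(Q,B,J),K,C))'
Final: (A,E,(X,W),(H,(Q,B,J),K,C));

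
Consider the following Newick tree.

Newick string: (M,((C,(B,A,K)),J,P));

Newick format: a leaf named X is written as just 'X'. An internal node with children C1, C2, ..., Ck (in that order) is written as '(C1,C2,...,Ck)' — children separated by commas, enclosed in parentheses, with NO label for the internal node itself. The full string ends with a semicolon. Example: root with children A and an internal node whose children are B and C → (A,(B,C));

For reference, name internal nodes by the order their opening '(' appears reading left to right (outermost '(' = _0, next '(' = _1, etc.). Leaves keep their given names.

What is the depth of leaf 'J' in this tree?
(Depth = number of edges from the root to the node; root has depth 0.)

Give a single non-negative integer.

Newick: (M,((C,(B,A,K)),J,P));
Naming internals by '(' encounter order: outermost '(' = _0, next = _1, ...
Query node: J
Path from root: _0 -> _1 -> J
Depth of J: 2 (number of edges from root)

Answer: 2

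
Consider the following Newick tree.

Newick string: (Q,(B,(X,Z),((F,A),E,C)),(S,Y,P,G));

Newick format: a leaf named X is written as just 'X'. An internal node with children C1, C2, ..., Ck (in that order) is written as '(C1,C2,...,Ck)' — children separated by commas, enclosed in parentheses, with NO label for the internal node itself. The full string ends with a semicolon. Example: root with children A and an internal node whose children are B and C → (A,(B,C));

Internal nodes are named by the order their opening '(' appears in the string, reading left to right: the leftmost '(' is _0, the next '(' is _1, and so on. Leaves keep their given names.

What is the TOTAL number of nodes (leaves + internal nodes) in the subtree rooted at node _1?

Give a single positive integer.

Newick: (Q,(B,(X,Z),((F,A),E,C)),(S,Y,P,G));
Locate _1: it is the '(' at position 3 (the 2nd '(' reading left to right).
Query: subtree rooted at _1
_1: subtree_size = 1 + 10
  B: subtree_size = 1 + 0
  _2: subtree_size = 1 + 2
    X: subtree_size = 1 + 0
    Z: subtree_size = 1 + 0
  _3: subtree_size = 1 + 5
    _4: subtree_size = 1 + 2
      F: subtree_size = 1 + 0
      A: subtree_size = 1 + 0
    E: subtree_size = 1 + 0
    C: subtree_size = 1 + 0
Total subtree size of _1: 11

Answer: 11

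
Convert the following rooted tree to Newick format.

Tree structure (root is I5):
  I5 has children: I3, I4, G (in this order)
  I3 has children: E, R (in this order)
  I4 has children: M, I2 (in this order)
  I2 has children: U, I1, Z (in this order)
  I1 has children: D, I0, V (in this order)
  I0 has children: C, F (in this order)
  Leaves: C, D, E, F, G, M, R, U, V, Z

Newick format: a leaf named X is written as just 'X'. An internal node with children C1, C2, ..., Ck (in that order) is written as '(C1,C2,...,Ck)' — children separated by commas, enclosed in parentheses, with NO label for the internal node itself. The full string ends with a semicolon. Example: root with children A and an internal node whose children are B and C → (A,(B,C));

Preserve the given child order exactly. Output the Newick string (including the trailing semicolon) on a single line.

internal I5 with children ['I3', 'I4', 'G']
  internal I3 with children ['E', 'R']
    leaf 'E' → 'E'
    leaf 'R' → 'R'
  → '(E,R)'
  internal I4 with children ['M', 'I2']
    leaf 'M' → 'M'
    internal I2 with children ['U', 'I1', 'Z']
      leaf 'U' → 'U'
      internal I1 with children ['D', 'I0', 'V']
        leaf 'D' → 'D'
        internal I0 with children ['C', 'F']
          leaf 'C' → 'C'
          leaf 'F' → 'F'
        → '(C,F)'
        leaf 'V' → 'V'
      → '(D,(C,F),V)'
      leaf 'Z' → 'Z'
    → '(U,(D,(C,F),V),Z)'
  → '(M,(U,(D,(C,F),V),Z))'
  leaf 'G' → 'G'
→ '((E,R),(M,(U,(D,(C,F),V),Z)),G)'
Final: ((E,R),(M,(U,(D,(C,F),V),Z)),G);

Answer: ((E,R),(M,(U,(D,(C,F),V),Z)),G);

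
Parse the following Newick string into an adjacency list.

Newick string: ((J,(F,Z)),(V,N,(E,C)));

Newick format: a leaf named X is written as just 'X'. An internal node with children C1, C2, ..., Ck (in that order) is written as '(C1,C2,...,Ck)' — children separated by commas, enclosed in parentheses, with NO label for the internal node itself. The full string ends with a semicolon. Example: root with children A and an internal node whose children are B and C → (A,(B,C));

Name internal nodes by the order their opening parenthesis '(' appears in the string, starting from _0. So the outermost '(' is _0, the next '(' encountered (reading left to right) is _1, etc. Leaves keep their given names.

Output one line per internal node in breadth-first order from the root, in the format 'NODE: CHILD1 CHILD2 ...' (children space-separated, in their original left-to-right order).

Input: ((J,(F,Z)),(V,N,(E,C)));
Scanning left-to-right, naming '(' by encounter order:
  pos 0: '(' -> open internal node _0 (depth 1)
  pos 1: '(' -> open internal node _1 (depth 2)
  pos 4: '(' -> open internal node _2 (depth 3)
  pos 8: ')' -> close internal node _2 (now at depth 2)
  pos 9: ')' -> close internal node _1 (now at depth 1)
  pos 11: '(' -> open internal node _3 (depth 2)
  pos 16: '(' -> open internal node _4 (depth 3)
  pos 20: ')' -> close internal node _4 (now at depth 2)
  pos 21: ')' -> close internal node _3 (now at depth 1)
  pos 22: ')' -> close internal node _0 (now at depth 0)
Total internal nodes: 5
BFS adjacency from root:
  _0: _1 _3
  _1: J _2
  _3: V N _4
  _2: F Z
  _4: E C

Answer: _0: _1 _3
_1: J _2
_3: V N _4
_2: F Z
_4: E C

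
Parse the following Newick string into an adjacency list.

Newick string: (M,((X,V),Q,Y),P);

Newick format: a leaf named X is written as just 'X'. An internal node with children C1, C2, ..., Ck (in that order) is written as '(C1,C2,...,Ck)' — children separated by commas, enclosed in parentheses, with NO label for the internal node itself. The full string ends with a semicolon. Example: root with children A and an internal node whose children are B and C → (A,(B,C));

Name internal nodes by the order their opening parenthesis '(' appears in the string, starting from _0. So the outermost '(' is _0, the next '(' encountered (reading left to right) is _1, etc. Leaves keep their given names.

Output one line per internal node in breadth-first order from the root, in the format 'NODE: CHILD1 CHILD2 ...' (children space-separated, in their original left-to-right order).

Answer: _0: M _1 P
_1: _2 Q Y
_2: X V

Derivation:
Input: (M,((X,V),Q,Y),P);
Scanning left-to-right, naming '(' by encounter order:
  pos 0: '(' -> open internal node _0 (depth 1)
  pos 3: '(' -> open internal node _1 (depth 2)
  pos 4: '(' -> open internal node _2 (depth 3)
  pos 8: ')' -> close internal node _2 (now at depth 2)
  pos 13: ')' -> close internal node _1 (now at depth 1)
  pos 16: ')' -> close internal node _0 (now at depth 0)
Total internal nodes: 3
BFS adjacency from root:
  _0: M _1 P
  _1: _2 Q Y
  _2: X V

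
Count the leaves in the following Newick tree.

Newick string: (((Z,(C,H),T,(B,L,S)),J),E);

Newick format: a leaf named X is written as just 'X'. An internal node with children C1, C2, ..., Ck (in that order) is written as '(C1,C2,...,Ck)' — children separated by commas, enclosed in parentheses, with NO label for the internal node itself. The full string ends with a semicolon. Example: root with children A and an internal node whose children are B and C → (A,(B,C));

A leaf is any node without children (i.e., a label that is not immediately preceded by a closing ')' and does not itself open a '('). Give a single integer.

Answer: 9

Derivation:
Newick: (((Z,(C,H),T,(B,L,S)),J),E);
Scan left-to-right; a leaf is any maximal label run not followed by '(':
  pos 3: leaf 'Z' → count = 1
  pos 6: leaf 'C' → count = 2
  pos 8: leaf 'H' → count = 3
  pos 11: leaf 'T' → count = 4
  pos 14: leaf 'B' → count = 5
  pos 16: leaf 'L' → count = 6
  pos 18: leaf 'S' → count = 7
  pos 22: leaf 'J' → count = 8
  pos 25: leaf 'E' → count = 9
Total leaves: 9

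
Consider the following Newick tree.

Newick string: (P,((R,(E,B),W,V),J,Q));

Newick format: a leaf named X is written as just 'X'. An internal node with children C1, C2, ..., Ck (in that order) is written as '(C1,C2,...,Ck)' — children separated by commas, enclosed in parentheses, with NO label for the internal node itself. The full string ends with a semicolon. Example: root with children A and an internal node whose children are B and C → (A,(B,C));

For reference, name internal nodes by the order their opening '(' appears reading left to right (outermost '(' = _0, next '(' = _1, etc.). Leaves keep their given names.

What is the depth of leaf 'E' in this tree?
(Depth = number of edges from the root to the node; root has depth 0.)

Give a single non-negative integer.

Answer: 4

Derivation:
Newick: (P,((R,(E,B),W,V),J,Q));
Naming internals by '(' encounter order: outermost '(' = _0, next = _1, ...
Query node: E
Path from root: _0 -> _1 -> _2 -> _3 -> E
Depth of E: 4 (number of edges from root)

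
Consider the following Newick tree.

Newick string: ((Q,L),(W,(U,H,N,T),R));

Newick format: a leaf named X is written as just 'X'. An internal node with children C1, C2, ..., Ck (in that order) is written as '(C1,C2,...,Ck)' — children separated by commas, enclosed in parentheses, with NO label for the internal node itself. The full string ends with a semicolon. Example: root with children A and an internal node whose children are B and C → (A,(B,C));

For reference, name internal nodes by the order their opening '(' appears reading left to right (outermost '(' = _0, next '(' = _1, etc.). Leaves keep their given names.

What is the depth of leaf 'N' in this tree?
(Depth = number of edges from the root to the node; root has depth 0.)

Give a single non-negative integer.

Newick: ((Q,L),(W,(U,H,N,T),R));
Naming internals by '(' encounter order: outermost '(' = _0, next = _1, ...
Query node: N
Path from root: _0 -> _2 -> _3 -> N
Depth of N: 3 (number of edges from root)

Answer: 3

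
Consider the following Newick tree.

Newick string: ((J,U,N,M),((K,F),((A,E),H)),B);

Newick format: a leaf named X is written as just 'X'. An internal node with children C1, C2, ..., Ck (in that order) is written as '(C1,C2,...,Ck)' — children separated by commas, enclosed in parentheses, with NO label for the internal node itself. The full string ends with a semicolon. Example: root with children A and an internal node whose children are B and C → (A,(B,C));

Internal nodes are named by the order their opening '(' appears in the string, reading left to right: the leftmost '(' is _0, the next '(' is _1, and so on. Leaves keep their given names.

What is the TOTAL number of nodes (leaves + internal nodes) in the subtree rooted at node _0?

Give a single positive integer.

Newick: ((J,U,N,M),((K,F),((A,E),H)),B);
Locate _0: it is the '(' at position 0 (the 1st '(' reading left to right).
Query: subtree rooted at _0
_0: subtree_size = 1 + 15
  _1: subtree_size = 1 + 4
    J: subtree_size = 1 + 0
    U: subtree_size = 1 + 0
    N: subtree_size = 1 + 0
    M: subtree_size = 1 + 0
  _2: subtree_size = 1 + 8
    _3: subtree_size = 1 + 2
      K: subtree_size = 1 + 0
      F: subtree_size = 1 + 0
    _4: subtree_size = 1 + 4
      _5: subtree_size = 1 + 2
        A: subtree_size = 1 + 0
        E: subtree_size = 1 + 0
      H: subtree_size = 1 + 0
  B: subtree_size = 1 + 0
Total subtree size of _0: 16

Answer: 16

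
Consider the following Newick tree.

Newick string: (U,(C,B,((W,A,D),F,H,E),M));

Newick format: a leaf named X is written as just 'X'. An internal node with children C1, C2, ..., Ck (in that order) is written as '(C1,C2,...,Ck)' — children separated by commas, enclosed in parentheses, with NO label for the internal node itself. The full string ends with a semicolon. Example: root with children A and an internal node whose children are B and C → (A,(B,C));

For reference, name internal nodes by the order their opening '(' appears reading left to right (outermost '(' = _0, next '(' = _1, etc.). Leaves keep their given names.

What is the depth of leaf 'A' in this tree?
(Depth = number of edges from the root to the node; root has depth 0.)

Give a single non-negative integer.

Newick: (U,(C,B,((W,A,D),F,H,E),M));
Naming internals by '(' encounter order: outermost '(' = _0, next = _1, ...
Query node: A
Path from root: _0 -> _1 -> _2 -> _3 -> A
Depth of A: 4 (number of edges from root)

Answer: 4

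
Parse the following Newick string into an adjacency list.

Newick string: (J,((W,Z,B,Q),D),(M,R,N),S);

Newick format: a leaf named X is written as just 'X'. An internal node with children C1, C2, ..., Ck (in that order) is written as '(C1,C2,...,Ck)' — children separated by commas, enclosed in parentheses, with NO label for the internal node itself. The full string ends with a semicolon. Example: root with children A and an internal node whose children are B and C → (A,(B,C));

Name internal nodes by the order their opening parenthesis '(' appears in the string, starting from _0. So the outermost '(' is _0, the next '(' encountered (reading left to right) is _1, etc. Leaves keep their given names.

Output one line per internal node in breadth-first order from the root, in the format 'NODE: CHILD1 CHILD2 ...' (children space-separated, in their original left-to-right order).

Answer: _0: J _1 _3 S
_1: _2 D
_3: M R N
_2: W Z B Q

Derivation:
Input: (J,((W,Z,B,Q),D),(M,R,N),S);
Scanning left-to-right, naming '(' by encounter order:
  pos 0: '(' -> open internal node _0 (depth 1)
  pos 3: '(' -> open internal node _1 (depth 2)
  pos 4: '(' -> open internal node _2 (depth 3)
  pos 12: ')' -> close internal node _2 (now at depth 2)
  pos 15: ')' -> close internal node _1 (now at depth 1)
  pos 17: '(' -> open internal node _3 (depth 2)
  pos 23: ')' -> close internal node _3 (now at depth 1)
  pos 26: ')' -> close internal node _0 (now at depth 0)
Total internal nodes: 4
BFS adjacency from root:
  _0: J _1 _3 S
  _1: _2 D
  _3: M R N
  _2: W Z B Q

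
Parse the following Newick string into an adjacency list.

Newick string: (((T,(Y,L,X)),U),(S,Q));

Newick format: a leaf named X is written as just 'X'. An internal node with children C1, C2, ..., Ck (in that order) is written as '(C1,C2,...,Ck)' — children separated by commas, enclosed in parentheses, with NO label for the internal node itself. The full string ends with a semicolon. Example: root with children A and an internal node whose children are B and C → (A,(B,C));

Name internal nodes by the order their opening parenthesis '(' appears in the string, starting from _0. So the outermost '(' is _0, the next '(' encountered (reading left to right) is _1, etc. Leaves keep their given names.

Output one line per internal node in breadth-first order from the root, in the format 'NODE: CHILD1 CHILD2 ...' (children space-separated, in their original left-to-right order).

Input: (((T,(Y,L,X)),U),(S,Q));
Scanning left-to-right, naming '(' by encounter order:
  pos 0: '(' -> open internal node _0 (depth 1)
  pos 1: '(' -> open internal node _1 (depth 2)
  pos 2: '(' -> open internal node _2 (depth 3)
  pos 5: '(' -> open internal node _3 (depth 4)
  pos 11: ')' -> close internal node _3 (now at depth 3)
  pos 12: ')' -> close internal node _2 (now at depth 2)
  pos 15: ')' -> close internal node _1 (now at depth 1)
  pos 17: '(' -> open internal node _4 (depth 2)
  pos 21: ')' -> close internal node _4 (now at depth 1)
  pos 22: ')' -> close internal node _0 (now at depth 0)
Total internal nodes: 5
BFS adjacency from root:
  _0: _1 _4
  _1: _2 U
  _4: S Q
  _2: T _3
  _3: Y L X

Answer: _0: _1 _4
_1: _2 U
_4: S Q
_2: T _3
_3: Y L X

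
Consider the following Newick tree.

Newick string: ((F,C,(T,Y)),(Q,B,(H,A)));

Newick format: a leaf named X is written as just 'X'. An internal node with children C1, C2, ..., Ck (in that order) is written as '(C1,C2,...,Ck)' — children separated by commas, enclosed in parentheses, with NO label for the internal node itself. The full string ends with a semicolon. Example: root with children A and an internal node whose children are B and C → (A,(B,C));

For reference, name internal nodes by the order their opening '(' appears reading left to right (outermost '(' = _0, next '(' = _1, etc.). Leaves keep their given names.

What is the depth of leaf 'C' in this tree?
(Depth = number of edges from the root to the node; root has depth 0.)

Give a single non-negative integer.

Answer: 2

Derivation:
Newick: ((F,C,(T,Y)),(Q,B,(H,A)));
Naming internals by '(' encounter order: outermost '(' = _0, next = _1, ...
Query node: C
Path from root: _0 -> _1 -> C
Depth of C: 2 (number of edges from root)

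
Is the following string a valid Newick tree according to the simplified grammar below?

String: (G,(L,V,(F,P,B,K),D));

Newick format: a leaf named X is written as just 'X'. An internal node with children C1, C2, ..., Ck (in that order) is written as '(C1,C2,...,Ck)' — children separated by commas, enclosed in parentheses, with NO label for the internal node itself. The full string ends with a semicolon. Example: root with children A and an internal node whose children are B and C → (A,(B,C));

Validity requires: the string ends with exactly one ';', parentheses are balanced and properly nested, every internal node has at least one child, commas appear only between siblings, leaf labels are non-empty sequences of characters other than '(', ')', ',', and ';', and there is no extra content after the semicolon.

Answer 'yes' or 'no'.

Input: (G,(L,V,(F,P,B,K),D));
Paren balance: 3 '(' vs 3 ')' OK
Ends with single ';': True
Full parse: OK
Valid: True

Answer: yes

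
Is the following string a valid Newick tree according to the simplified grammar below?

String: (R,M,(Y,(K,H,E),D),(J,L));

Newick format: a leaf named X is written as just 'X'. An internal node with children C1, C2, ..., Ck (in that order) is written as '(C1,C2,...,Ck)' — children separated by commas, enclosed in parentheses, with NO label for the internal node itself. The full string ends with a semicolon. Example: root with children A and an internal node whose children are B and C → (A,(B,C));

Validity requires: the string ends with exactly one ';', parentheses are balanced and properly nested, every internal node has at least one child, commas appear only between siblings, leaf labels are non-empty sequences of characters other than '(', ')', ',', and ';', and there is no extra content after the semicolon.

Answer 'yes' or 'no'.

Input: (R,M,(Y,(K,H,E),D),(J,L));
Paren balance: 4 '(' vs 4 ')' OK
Ends with single ';': True
Full parse: OK
Valid: True

Answer: yes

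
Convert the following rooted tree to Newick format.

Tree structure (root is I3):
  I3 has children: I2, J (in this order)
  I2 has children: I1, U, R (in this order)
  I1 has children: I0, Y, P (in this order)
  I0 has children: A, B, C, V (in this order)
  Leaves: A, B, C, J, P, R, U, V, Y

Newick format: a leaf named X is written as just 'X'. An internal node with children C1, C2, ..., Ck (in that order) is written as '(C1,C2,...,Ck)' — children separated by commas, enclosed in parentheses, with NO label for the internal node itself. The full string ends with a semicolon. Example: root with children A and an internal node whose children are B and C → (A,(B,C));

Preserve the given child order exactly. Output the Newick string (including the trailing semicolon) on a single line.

internal I3 with children ['I2', 'J']
  internal I2 with children ['I1', 'U', 'R']
    internal I1 with children ['I0', 'Y', 'P']
      internal I0 with children ['A', 'B', 'C', 'V']
        leaf 'A' → 'A'
        leaf 'B' → 'B'
        leaf 'C' → 'C'
        leaf 'V' → 'V'
      → '(A,B,C,V)'
      leaf 'Y' → 'Y'
      leaf 'P' → 'P'
    → '((A,B,C,V),Y,P)'
    leaf 'U' → 'U'
    leaf 'R' → 'R'
  → '(((A,B,C,V),Y,P),U,R)'
  leaf 'J' → 'J'
→ '((((A,B,C,V),Y,P),U,R),J)'
Final: ((((A,B,C,V),Y,P),U,R),J);

Answer: ((((A,B,C,V),Y,P),U,R),J);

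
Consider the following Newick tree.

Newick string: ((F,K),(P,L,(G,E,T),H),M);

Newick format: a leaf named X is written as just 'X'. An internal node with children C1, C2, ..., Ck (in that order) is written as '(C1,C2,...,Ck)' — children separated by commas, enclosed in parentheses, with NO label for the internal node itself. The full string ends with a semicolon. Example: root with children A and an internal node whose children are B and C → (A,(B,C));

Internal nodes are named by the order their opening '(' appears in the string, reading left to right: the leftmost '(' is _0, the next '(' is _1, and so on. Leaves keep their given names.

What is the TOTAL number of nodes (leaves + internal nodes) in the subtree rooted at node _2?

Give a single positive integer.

Answer: 8

Derivation:
Newick: ((F,K),(P,L,(G,E,T),H),M);
Locate _2: it is the '(' at position 7 (the 3rd '(' reading left to right).
Query: subtree rooted at _2
_2: subtree_size = 1 + 7
  P: subtree_size = 1 + 0
  L: subtree_size = 1 + 0
  _3: subtree_size = 1 + 3
    G: subtree_size = 1 + 0
    E: subtree_size = 1 + 0
    T: subtree_size = 1 + 0
  H: subtree_size = 1 + 0
Total subtree size of _2: 8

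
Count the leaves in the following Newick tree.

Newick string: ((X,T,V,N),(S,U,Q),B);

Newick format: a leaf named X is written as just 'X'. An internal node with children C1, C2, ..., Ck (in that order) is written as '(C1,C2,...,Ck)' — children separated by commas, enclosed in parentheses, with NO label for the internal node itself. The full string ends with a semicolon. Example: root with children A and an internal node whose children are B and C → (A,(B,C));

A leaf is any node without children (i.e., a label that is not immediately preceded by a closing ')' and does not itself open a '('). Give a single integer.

Answer: 8

Derivation:
Newick: ((X,T,V,N),(S,U,Q),B);
Scan left-to-right; a leaf is any maximal label run not followed by '(':
  pos 2: leaf 'X' → count = 1
  pos 4: leaf 'T' → count = 2
  pos 6: leaf 'V' → count = 3
  pos 8: leaf 'N' → count = 4
  pos 12: leaf 'S' → count = 5
  pos 14: leaf 'U' → count = 6
  pos 16: leaf 'Q' → count = 7
  pos 19: leaf 'B' → count = 8
Total leaves: 8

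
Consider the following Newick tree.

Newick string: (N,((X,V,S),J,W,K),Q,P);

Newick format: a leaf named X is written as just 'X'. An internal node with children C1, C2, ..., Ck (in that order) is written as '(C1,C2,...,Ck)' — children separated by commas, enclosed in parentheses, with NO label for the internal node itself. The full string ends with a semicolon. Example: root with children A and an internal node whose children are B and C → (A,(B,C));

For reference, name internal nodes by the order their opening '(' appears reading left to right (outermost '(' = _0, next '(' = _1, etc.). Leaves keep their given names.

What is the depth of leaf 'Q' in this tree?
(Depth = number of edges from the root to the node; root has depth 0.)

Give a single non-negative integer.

Newick: (N,((X,V,S),J,W,K),Q,P);
Naming internals by '(' encounter order: outermost '(' = _0, next = _1, ...
Query node: Q
Path from root: _0 -> Q
Depth of Q: 1 (number of edges from root)

Answer: 1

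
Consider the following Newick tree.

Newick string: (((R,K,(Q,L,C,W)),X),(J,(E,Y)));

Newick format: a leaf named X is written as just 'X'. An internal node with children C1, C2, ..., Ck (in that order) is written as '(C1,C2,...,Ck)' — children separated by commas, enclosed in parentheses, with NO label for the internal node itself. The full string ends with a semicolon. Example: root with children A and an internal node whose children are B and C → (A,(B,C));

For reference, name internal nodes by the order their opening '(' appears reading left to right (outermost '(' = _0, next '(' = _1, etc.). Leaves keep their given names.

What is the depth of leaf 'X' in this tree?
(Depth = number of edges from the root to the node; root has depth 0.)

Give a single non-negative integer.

Newick: (((R,K,(Q,L,C,W)),X),(J,(E,Y)));
Naming internals by '(' encounter order: outermost '(' = _0, next = _1, ...
Query node: X
Path from root: _0 -> _1 -> X
Depth of X: 2 (number of edges from root)

Answer: 2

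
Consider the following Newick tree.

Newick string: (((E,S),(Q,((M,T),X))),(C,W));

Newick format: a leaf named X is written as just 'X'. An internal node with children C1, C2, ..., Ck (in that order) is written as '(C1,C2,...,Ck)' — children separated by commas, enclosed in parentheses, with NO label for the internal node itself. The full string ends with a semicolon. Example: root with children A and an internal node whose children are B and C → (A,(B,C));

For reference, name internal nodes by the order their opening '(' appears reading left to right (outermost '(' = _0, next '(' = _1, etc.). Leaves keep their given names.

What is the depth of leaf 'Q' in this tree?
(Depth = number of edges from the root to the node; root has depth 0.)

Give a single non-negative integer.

Newick: (((E,S),(Q,((M,T),X))),(C,W));
Naming internals by '(' encounter order: outermost '(' = _0, next = _1, ...
Query node: Q
Path from root: _0 -> _1 -> _3 -> Q
Depth of Q: 3 (number of edges from root)

Answer: 3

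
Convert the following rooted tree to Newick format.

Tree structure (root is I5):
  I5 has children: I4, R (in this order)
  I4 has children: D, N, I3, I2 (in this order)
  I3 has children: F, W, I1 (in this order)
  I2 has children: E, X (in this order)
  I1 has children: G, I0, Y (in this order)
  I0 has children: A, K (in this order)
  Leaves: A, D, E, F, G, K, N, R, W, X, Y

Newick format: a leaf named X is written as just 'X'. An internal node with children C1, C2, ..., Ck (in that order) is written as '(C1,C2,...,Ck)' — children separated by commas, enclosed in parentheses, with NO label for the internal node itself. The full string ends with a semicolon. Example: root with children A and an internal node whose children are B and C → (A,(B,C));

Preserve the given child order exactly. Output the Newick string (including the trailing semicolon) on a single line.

Answer: ((D,N,(F,W,(G,(A,K),Y)),(E,X)),R);

Derivation:
internal I5 with children ['I4', 'R']
  internal I4 with children ['D', 'N', 'I3', 'I2']
    leaf 'D' → 'D'
    leaf 'N' → 'N'
    internal I3 with children ['F', 'W', 'I1']
      leaf 'F' → 'F'
      leaf 'W' → 'W'
      internal I1 with children ['G', 'I0', 'Y']
        leaf 'G' → 'G'
        internal I0 with children ['A', 'K']
          leaf 'A' → 'A'
          leaf 'K' → 'K'
        → '(A,K)'
        leaf 'Y' → 'Y'
      → '(G,(A,K),Y)'
    → '(F,W,(G,(A,K),Y))'
    internal I2 with children ['E', 'X']
      leaf 'E' → 'E'
      leaf 'X' → 'X'
    → '(E,X)'
  → '(D,N,(F,W,(G,(A,K),Y)),(E,X))'
  leaf 'R' → 'R'
→ '((D,N,(F,W,(G,(A,K),Y)),(E,X)),R)'
Final: ((D,N,(F,W,(G,(A,K),Y)),(E,X)),R);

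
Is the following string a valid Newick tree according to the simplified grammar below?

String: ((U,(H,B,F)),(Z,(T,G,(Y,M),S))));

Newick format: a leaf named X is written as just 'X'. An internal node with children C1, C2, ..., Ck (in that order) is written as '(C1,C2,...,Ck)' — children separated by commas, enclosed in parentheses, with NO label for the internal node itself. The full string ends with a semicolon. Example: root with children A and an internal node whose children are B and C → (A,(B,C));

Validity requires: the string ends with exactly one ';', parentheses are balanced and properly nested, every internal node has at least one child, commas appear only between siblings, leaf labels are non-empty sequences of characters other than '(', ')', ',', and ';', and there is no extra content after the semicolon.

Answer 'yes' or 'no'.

Input: ((U,(H,B,F)),(Z,(T,G,(Y,M),S))));
Paren balance: 6 '(' vs 7 ')' MISMATCH
Ends with single ';': True
Full parse: FAILS (extra content after tree at pos 31)
Valid: False

Answer: no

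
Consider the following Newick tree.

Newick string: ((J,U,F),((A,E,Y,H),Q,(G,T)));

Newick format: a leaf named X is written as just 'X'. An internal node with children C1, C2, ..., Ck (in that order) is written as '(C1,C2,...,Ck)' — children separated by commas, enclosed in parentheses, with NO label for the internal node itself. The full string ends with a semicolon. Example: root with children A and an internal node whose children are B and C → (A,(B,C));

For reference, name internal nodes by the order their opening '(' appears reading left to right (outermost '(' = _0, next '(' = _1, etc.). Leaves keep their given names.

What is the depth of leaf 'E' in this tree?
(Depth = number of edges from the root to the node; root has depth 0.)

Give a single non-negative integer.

Newick: ((J,U,F),((A,E,Y,H),Q,(G,T)));
Naming internals by '(' encounter order: outermost '(' = _0, next = _1, ...
Query node: E
Path from root: _0 -> _2 -> _3 -> E
Depth of E: 3 (number of edges from root)

Answer: 3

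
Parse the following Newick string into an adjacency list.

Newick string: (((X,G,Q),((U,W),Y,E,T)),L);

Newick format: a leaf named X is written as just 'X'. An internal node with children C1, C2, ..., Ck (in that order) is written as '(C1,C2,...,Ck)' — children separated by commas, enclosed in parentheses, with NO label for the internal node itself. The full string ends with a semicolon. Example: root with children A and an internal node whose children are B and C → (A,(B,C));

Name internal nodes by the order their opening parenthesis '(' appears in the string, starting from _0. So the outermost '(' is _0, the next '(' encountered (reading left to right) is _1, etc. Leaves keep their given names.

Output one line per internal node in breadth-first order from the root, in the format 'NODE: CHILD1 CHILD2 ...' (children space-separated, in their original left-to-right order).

Input: (((X,G,Q),((U,W),Y,E,T)),L);
Scanning left-to-right, naming '(' by encounter order:
  pos 0: '(' -> open internal node _0 (depth 1)
  pos 1: '(' -> open internal node _1 (depth 2)
  pos 2: '(' -> open internal node _2 (depth 3)
  pos 8: ')' -> close internal node _2 (now at depth 2)
  pos 10: '(' -> open internal node _3 (depth 3)
  pos 11: '(' -> open internal node _4 (depth 4)
  pos 15: ')' -> close internal node _4 (now at depth 3)
  pos 22: ')' -> close internal node _3 (now at depth 2)
  pos 23: ')' -> close internal node _1 (now at depth 1)
  pos 26: ')' -> close internal node _0 (now at depth 0)
Total internal nodes: 5
BFS adjacency from root:
  _0: _1 L
  _1: _2 _3
  _2: X G Q
  _3: _4 Y E T
  _4: U W

Answer: _0: _1 L
_1: _2 _3
_2: X G Q
_3: _4 Y E T
_4: U W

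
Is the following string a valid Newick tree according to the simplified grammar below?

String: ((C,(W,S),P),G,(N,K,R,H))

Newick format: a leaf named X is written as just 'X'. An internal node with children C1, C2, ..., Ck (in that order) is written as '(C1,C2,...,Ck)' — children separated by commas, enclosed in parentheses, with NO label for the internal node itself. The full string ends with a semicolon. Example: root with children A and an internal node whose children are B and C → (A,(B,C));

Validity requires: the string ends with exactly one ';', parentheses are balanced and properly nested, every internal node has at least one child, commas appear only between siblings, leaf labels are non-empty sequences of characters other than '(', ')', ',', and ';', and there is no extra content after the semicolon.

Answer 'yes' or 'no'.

Answer: no

Derivation:
Input: ((C,(W,S),P),G,(N,K,R,H))
Paren balance: 4 '(' vs 4 ')' OK
Ends with single ';': False
Full parse: FAILS (must end with ;)
Valid: False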